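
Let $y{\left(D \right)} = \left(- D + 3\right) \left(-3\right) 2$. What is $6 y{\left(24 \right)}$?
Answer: $756$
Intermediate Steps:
$y{\left(D \right)} = -18 + 6 D$ ($y{\left(D \right)} = \left(3 - D\right) \left(-3\right) 2 = \left(-9 + 3 D\right) 2 = -18 + 6 D$)
$6 y{\left(24 \right)} = 6 \left(-18 + 6 \cdot 24\right) = 6 \left(-18 + 144\right) = 6 \cdot 126 = 756$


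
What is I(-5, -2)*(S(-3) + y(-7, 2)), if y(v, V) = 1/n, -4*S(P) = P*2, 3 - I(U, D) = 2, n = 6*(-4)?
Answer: 35/24 ≈ 1.4583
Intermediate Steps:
n = -24
I(U, D) = 1 (I(U, D) = 3 - 1*2 = 3 - 2 = 1)
S(P) = -P/2 (S(P) = -P*2/4 = -P/2)
y(v, V) = -1/24 (y(v, V) = 1/(-24) = -1/24)
I(-5, -2)*(S(-3) + y(-7, 2)) = 1*(-½*(-3) - 1/24) = 1*(3/2 - 1/24) = 1*(35/24) = 35/24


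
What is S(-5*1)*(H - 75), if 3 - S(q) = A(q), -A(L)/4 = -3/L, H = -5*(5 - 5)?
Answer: -405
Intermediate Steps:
H = 0 (H = -5*0 = 0)
A(L) = 12/L (A(L) = -(-12)/L = 12/L)
S(q) = 3 - 12/q
S(-5*1)*(H - 75) = (3 - 12/((-5*1)))*(0 - 75) = (3 - 12/(-5))*(-75) = (3 - 12*(-1/5))*(-75) = (3 + 12/5)*(-75) = (27/5)*(-75) = -405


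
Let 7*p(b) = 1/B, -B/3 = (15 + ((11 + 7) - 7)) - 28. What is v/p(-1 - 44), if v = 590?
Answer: 24780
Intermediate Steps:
B = 6 (B = -3*((15 + ((11 + 7) - 7)) - 28) = -3*((15 + (18 - 7)) - 28) = -3*((15 + 11) - 28) = -3*(26 - 28) = -3*(-2) = 6)
p(b) = 1/42 (p(b) = (1/7)/6 = (1/7)*(1/6) = 1/42)
v/p(-1 - 44) = 590/(1/42) = 590*42 = 24780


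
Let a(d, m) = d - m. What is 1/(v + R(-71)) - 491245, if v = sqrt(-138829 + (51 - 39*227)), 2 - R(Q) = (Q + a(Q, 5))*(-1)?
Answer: -82851416865/168656 - I*sqrt(147631)/168656 ≈ -4.9125e+5 - 0.0022782*I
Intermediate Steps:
R(Q) = -3 + 2*Q (R(Q) = 2 - (Q + (Q - 1*5))*(-1) = 2 - (Q + (Q - 5))*(-1) = 2 - (Q + (-5 + Q))*(-1) = 2 - (-5 + 2*Q)*(-1) = 2 - (5 - 2*Q) = 2 + (-5 + 2*Q) = -3 + 2*Q)
v = I*sqrt(147631) (v = sqrt(-138829 + (51 - 8853)) = sqrt(-138829 - 8802) = sqrt(-147631) = I*sqrt(147631) ≈ 384.23*I)
1/(v + R(-71)) - 491245 = 1/(I*sqrt(147631) + (-3 + 2*(-71))) - 491245 = 1/(I*sqrt(147631) + (-3 - 142)) - 491245 = 1/(I*sqrt(147631) - 145) - 491245 = 1/(-145 + I*sqrt(147631)) - 491245 = -491245 + 1/(-145 + I*sqrt(147631))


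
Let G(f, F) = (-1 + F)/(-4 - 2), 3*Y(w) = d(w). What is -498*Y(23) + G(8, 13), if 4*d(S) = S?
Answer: -1913/2 ≈ -956.50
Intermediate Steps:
d(S) = S/4
Y(w) = w/12 (Y(w) = (w/4)/3 = w/12)
G(f, F) = 1/6 - F/6 (G(f, F) = (-1 + F)/(-6) = (-1 + F)*(-1/6) = 1/6 - F/6)
-498*Y(23) + G(8, 13) = -83*23/2 + (1/6 - 1/6*13) = -498*23/12 + (1/6 - 13/6) = -1909/2 - 2 = -1913/2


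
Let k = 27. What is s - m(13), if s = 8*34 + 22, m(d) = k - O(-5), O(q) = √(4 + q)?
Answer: 267 + I ≈ 267.0 + 1.0*I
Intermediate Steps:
m(d) = 27 - I (m(d) = 27 - √(4 - 5) = 27 - √(-1) = 27 - I)
s = 294 (s = 272 + 22 = 294)
s - m(13) = 294 - (27 - I) = 294 + (-27 + I) = 267 + I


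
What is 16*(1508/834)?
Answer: 12064/417 ≈ 28.930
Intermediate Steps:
16*(1508/834) = 16*(1508*(1/834)) = 16*(754/417) = 12064/417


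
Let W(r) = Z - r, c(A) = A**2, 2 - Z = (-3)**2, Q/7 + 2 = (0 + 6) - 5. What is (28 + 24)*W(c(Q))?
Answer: -2912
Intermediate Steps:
Q = -7 (Q = -14 + 7*((0 + 6) - 5) = -14 + 7*(6 - 5) = -14 + 7*1 = -14 + 7 = -7)
Z = -7 (Z = 2 - 1*(-3)**2 = 2 - 1*9 = 2 - 9 = -7)
W(r) = -7 - r
(28 + 24)*W(c(Q)) = (28 + 24)*(-7 - 1*(-7)**2) = 52*(-7 - 1*49) = 52*(-7 - 49) = 52*(-56) = -2912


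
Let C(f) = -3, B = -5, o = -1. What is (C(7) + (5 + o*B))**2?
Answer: 49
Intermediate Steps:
(C(7) + (5 + o*B))**2 = (-3 + (5 - 1*(-5)))**2 = (-3 + (5 + 5))**2 = (-3 + 10)**2 = 7**2 = 49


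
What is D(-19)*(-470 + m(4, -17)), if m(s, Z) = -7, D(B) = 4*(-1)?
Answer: 1908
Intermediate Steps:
D(B) = -4
D(-19)*(-470 + m(4, -17)) = -4*(-470 - 7) = -4*(-477) = 1908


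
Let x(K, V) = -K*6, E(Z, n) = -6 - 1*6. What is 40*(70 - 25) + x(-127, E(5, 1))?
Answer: 2562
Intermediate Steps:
E(Z, n) = -12 (E(Z, n) = -6 - 6 = -12)
x(K, V) = -6*K
40*(70 - 25) + x(-127, E(5, 1)) = 40*(70 - 25) - 6*(-127) = 40*45 + 762 = 1800 + 762 = 2562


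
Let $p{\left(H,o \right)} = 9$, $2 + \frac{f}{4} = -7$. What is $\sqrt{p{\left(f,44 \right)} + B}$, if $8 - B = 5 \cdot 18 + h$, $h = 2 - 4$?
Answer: $i \sqrt{71} \approx 8.4261 i$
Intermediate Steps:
$f = -36$ ($f = -8 + 4 \left(-7\right) = -8 - 28 = -36$)
$h = -2$ ($h = 2 - 4 = -2$)
$B = -80$ ($B = 8 - \left(5 \cdot 18 - 2\right) = 8 - \left(90 - 2\right) = 8 - 88 = -80$)
$\sqrt{p{\left(f,44 \right)} + B} = \sqrt{9 - 80} = \sqrt{-71} = i \sqrt{71}$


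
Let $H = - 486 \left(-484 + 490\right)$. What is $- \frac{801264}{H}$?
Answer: $\frac{66772}{243} \approx 274.78$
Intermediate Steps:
$H = -2916$ ($H = \left(-486\right) 6 = -2916$)
$- \frac{801264}{H} = - \frac{801264}{-2916} = \left(-801264\right) \left(- \frac{1}{2916}\right) = \frac{66772}{243}$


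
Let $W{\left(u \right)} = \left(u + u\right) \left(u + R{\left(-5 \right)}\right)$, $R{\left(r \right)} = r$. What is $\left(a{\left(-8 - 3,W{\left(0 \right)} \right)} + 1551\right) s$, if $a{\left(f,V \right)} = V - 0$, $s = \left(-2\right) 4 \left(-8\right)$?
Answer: $99264$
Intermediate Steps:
$W{\left(u \right)} = 2 u \left(-5 + u\right)$ ($W{\left(u \right)} = \left(u + u\right) \left(u - 5\right) = 2 u \left(-5 + u\right)$)
$s = 64$ ($s = \left(-8\right) \left(-8\right) = 64$)
$a{\left(f,V \right)} = V$ ($a{\left(f,V \right)} = V + 0 = V$)
$\left(a{\left(-8 - 3,W{\left(0 \right)} \right)} + 1551\right) s = \left(2 \cdot 0 \left(-5 + 0\right) + 1551\right) 64 = \left(2 \cdot 0 \left(-5\right) + 1551\right) 64 = \left(0 + 1551\right) 64 = 1551 \cdot 64 = 99264$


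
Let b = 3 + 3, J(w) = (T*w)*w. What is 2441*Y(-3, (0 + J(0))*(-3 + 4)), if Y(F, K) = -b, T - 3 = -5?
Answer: -14646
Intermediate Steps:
T = -2 (T = 3 - 5 = -2)
J(w) = -2*w**2 (J(w) = (-2*w)*w = -2*w**2)
b = 6
Y(F, K) = -6 (Y(F, K) = -1*6 = -6)
2441*Y(-3, (0 + J(0))*(-3 + 4)) = 2441*(-6) = -14646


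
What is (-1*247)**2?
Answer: 61009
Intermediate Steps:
(-1*247)**2 = (-247)**2 = 61009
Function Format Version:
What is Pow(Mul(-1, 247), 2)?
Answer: 61009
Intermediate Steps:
Pow(Mul(-1, 247), 2) = Pow(-247, 2) = 61009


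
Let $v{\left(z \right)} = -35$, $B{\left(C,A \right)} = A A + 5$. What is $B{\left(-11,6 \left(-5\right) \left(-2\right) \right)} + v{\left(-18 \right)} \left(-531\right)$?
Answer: $22190$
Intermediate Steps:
$B{\left(C,A \right)} = 5 + A^{2}$ ($B{\left(C,A \right)} = A^{2} + 5 = 5 + A^{2}$)
$B{\left(-11,6 \left(-5\right) \left(-2\right) \right)} + v{\left(-18 \right)} \left(-531\right) = \left(5 + \left(6 \left(-5\right) \left(-2\right)\right)^{2}\right) - -18585 = \left(5 + \left(\left(-30\right) \left(-2\right)\right)^{2}\right) + 18585 = \left(5 + 60^{2}\right) + 18585 = \left(5 + 3600\right) + 18585 = 3605 + 18585 = 22190$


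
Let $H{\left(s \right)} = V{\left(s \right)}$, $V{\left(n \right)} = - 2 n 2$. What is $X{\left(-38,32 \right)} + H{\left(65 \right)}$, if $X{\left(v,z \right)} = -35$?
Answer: $-295$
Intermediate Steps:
$V{\left(n \right)} = - 4 n$
$H{\left(s \right)} = - 4 s$
$X{\left(-38,32 \right)} + H{\left(65 \right)} = -35 - 260 = -295$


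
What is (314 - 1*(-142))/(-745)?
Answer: -456/745 ≈ -0.61208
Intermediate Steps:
(314 - 1*(-142))/(-745) = (314 + 142)*(-1/745) = 456*(-1/745) = -456/745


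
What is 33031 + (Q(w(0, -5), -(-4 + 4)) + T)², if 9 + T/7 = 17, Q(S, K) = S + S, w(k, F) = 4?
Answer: 37127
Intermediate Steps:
Q(S, K) = 2*S
T = 56 (T = -63 + 7*17 = -63 + 119 = 56)
33031 + (Q(w(0, -5), -(-4 + 4)) + T)² = 33031 + (2*4 + 56)² = 33031 + (8 + 56)² = 33031 + 64² = 33031 + 4096 = 37127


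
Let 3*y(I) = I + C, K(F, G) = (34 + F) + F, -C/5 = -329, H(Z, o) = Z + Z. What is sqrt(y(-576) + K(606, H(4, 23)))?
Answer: sqrt(14421)/3 ≈ 40.029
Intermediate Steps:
H(Z, o) = 2*Z
C = 1645 (C = -5*(-329) = 1645)
K(F, G) = 34 + 2*F
y(I) = 1645/3 + I/3 (y(I) = (I + 1645)/3 = (1645 + I)/3 = 1645/3 + I/3)
sqrt(y(-576) + K(606, H(4, 23))) = sqrt((1645/3 + (1/3)*(-576)) + (34 + 2*606)) = sqrt((1645/3 - 192) + (34 + 1212)) = sqrt(1069/3 + 1246) = sqrt(4807/3) = sqrt(14421)/3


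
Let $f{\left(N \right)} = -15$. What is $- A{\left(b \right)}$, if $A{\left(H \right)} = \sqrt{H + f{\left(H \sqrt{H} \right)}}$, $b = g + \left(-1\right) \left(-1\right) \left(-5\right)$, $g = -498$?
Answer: $- i \sqrt{518} \approx - 22.76 i$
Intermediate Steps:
$b = -503$ ($b = -498 + \left(-1\right) \left(-1\right) \left(-5\right) = -498 + 1 \left(-5\right) = -498 - 5 = -503$)
$A{\left(H \right)} = \sqrt{-15 + H}$ ($A{\left(H \right)} = \sqrt{H - 15} = \sqrt{-15 + H}$)
$- A{\left(b \right)} = - \sqrt{-15 - 503} = - \sqrt{-518} = - i \sqrt{518}$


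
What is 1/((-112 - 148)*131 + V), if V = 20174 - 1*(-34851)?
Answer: 1/20965 ≈ 4.7699e-5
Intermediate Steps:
V = 55025 (V = 20174 + 34851 = 55025)
1/((-112 - 148)*131 + V) = 1/((-112 - 148)*131 + 55025) = 1/(-260*131 + 55025) = 1/(-34060 + 55025) = 1/20965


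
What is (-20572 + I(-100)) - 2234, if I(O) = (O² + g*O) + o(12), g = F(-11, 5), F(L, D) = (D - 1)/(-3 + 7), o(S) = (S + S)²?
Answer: -12330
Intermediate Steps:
o(S) = 4*S² (o(S) = (2*S)² = 4*S²)
F(L, D) = -¼ + D/4 (F(L, D) = (-1 + D)/4 = (-1 + D)*(¼) = -¼ + D/4)
g = 1 (g = -¼ + (¼)*5 = -¼ + 5/4 = 1)
I(O) = 576 + O + O² (I(O) = (O² + 1*O) + 4*12² = (O² + O) + 4*144 = (O + O²) + 576 = 576 + O + O²)
(-20572 + I(-100)) - 2234 = (-20572 + (576 - 100 + (-100)²)) - 2234 = (-20572 + (576 - 100 + 10000)) - 2234 = (-20572 + 10476) - 2234 = -10096 - 2234 = -12330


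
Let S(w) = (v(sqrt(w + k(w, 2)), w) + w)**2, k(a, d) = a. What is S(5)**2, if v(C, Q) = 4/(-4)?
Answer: 256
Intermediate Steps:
v(C, Q) = -1 (v(C, Q) = 4*(-1/4) = -1)
S(w) = (-1 + w)**2
S(5)**2 = ((-1 + 5)**2)**2 = (4**2)**2 = 16**2 = 256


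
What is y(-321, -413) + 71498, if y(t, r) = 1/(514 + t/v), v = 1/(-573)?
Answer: 13187591607/184447 ≈ 71498.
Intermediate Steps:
v = -1/573 ≈ -0.0017452
y(t, r) = 1/(514 - 573*t) (y(t, r) = 1/(514 + t/(-1/573)) = 1/(514 + t*(-573)) = 1/(514 - 573*t))
y(-321, -413) + 71498 = -1/(-514 + 573*(-321)) + 71498 = -1/(-514 - 183933) + 71498 = -1/(-184447) + 71498 = -1*(-1/184447) + 71498 = 1/184447 + 71498 = 13187591607/184447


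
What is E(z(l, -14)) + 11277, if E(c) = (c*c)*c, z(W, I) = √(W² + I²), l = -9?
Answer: 11277 + 277*√277 ≈ 15887.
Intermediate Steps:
z(W, I) = √(I² + W²)
E(c) = c³ (E(c) = c²*c = c³)
E(z(l, -14)) + 11277 = (√((-14)² + (-9)²))³ + 11277 = (√(196 + 81))³ + 11277 = (√277)³ + 11277 = 277*√277 + 11277 = 11277 + 277*√277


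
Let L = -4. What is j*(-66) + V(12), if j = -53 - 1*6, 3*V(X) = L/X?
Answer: 35045/9 ≈ 3893.9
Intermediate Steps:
V(X) = -4/(3*X) (V(X) = (-4/X)/3 = -4/(3*X))
j = -59 (j = -53 - 6 = -59)
j*(-66) + V(12) = -59*(-66) - 4/3/12 = 3894 - 4/3*1/12 = 3894 - ⅑ = 35045/9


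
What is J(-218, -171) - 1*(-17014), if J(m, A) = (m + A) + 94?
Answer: 16719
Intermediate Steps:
J(m, A) = 94 + A + m (J(m, A) = (A + m) + 94 = 94 + A + m)
J(-218, -171) - 1*(-17014) = (94 - 171 - 218) - 1*(-17014) = -295 + 17014 = 16719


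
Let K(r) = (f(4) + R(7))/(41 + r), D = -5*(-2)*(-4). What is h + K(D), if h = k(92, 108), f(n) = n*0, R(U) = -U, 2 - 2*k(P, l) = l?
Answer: -60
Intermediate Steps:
k(P, l) = 1 - l/2
f(n) = 0
D = -40 (D = 10*(-4) = -40)
h = -53 (h = 1 - ½*108 = 1 - 54 = -53)
K(r) = -7/(41 + r) (K(r) = (0 - 1*7)/(41 + r) = (0 - 7)/(41 + r) = -7/(41 + r))
h + K(D) = -53 - 7/(41 - 40) = -53 - 7/1 = -53 - 7*1 = -53 - 7 = -60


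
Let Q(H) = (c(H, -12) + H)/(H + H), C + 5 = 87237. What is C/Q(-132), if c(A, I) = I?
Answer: 479776/3 ≈ 1.5993e+5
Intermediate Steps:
C = 87232 (C = -5 + 87237 = 87232)
Q(H) = (-12 + H)/(2*H) (Q(H) = (-12 + H)/(H + H) = (-12 + H)/((2*H)) = (-12 + H)*(1/(2*H)) = (-12 + H)/(2*H))
C/Q(-132) = 87232/(((½)*(-12 - 132)/(-132))) = 87232/(((½)*(-1/132)*(-144))) = 87232/(6/11) = 87232*(11/6) = 479776/3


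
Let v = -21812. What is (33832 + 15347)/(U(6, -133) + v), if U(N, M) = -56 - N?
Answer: -49179/21874 ≈ -2.2483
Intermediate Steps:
(33832 + 15347)/(U(6, -133) + v) = (33832 + 15347)/((-56 - 1*6) - 21812) = 49179/((-56 - 6) - 21812) = 49179/(-62 - 21812) = 49179/(-21874) = 49179*(-1/21874) = -49179/21874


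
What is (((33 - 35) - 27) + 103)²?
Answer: 5476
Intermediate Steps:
(((33 - 35) - 27) + 103)² = ((-2 - 27) + 103)² = (-29 + 103)² = 74² = 5476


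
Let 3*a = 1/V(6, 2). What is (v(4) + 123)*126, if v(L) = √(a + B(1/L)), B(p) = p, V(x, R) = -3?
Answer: 15498 + 21*√5 ≈ 15545.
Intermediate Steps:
a = -⅑ (a = (⅓)/(-3) = (⅓)*(-⅓) = -⅑ ≈ -0.11111)
v(L) = √(-⅑ + 1/L)
(v(4) + 123)*126 = (√((9 - 1*4)/4)/3 + 123)*126 = (√((9 - 4)/4)/3 + 123)*126 = (√((¼)*5)/3 + 123)*126 = (√(5/4)/3 + 123)*126 = ((√5/2)/3 + 123)*126 = (√5/6 + 123)*126 = (123 + √5/6)*126 = 15498 + 21*√5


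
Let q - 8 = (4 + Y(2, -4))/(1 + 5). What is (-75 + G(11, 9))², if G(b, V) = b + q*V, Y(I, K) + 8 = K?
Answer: 16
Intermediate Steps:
Y(I, K) = -8 + K
q = 20/3 (q = 8 + (4 + (-8 - 4))/(1 + 5) = 8 + (4 - 12)/6 = 8 - 8*⅙ = 8 - 4/3 = 20/3 ≈ 6.6667)
G(b, V) = b + 20*V/3
(-75 + G(11, 9))² = (-75 + (11 + (20/3)*9))² = (-75 + (11 + 60))² = (-75 + 71)² = (-4)² = 16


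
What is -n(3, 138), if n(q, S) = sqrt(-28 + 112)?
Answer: -2*sqrt(21) ≈ -9.1651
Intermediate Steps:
n(q, S) = 2*sqrt(21) (n(q, S) = sqrt(84) = 2*sqrt(21))
-n(3, 138) = -2*sqrt(21)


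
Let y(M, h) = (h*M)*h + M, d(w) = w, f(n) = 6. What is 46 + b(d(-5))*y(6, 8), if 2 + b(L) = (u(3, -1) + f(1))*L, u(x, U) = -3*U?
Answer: -18284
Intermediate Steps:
y(M, h) = M + M*h**2 (y(M, h) = (M*h)*h + M = M*h**2 + M = M + M*h**2)
b(L) = -2 + 9*L (b(L) = -2 + (-3*(-1) + 6)*L = -2 + (3 + 6)*L = -2 + 9*L)
46 + b(d(-5))*y(6, 8) = 46 + (-2 + 9*(-5))*(6*(1 + 8**2)) = 46 + (-2 - 45)*(6*(1 + 64)) = 46 - 282*65 = 46 - 47*390 = 46 - 18330 = -18284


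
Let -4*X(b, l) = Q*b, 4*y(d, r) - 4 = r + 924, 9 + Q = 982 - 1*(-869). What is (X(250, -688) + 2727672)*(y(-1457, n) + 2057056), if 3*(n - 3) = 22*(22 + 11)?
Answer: 21499686444159/4 ≈ 5.3749e+12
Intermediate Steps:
n = 245 (n = 3 + (22*(22 + 11))/3 = 3 + (22*33)/3 = 3 + (⅓)*726 = 3 + 242 = 245)
Q = 1842 (Q = -9 + (982 - 1*(-869)) = -9 + (982 + 869) = -9 + 1851 = 1842)
y(d, r) = 232 + r/4 (y(d, r) = 1 + (r + 924)/4 = 1 + (924 + r)/4 = 1 + (231 + r/4) = 232 + r/4)
X(b, l) = -921*b/2
(X(250, -688) + 2727672)*(y(-1457, n) + 2057056) = (-921/2*250 + 2727672)*((232 + (¼)*245) + 2057056) = (-115125 + 2727672)*((232 + 245/4) + 2057056) = 2612547*(1173/4 + 2057056) = 2612547*(8229397/4) = 21499686444159/4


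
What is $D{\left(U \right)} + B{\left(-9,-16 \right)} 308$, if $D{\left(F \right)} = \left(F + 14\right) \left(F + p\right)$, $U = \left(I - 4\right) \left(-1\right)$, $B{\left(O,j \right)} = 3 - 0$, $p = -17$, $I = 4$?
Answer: $686$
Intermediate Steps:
$B{\left(O,j \right)} = 3$ ($B{\left(O,j \right)} = 3 + 0 = 3$)
$U = 0$ ($U = \left(4 - 4\right) \left(-1\right) = 0 \left(-1\right) = 0$)
$D{\left(F \right)} = \left(-17 + F\right) \left(14 + F\right)$ ($D{\left(F \right)} = \left(F + 14\right) \left(F - 17\right) = \left(14 + F\right) \left(-17 + F\right) = \left(-17 + F\right) \left(14 + F\right)$)
$D{\left(U \right)} + B{\left(-9,-16 \right)} 308 = \left(-238 + 0^{2} - 0\right) + 3 \cdot 308 = \left(-238 + 0 + 0\right) + 924 = -238 + 924 = 686$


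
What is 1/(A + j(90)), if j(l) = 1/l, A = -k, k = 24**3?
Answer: -90/1244159 ≈ -7.2338e-5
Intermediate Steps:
k = 13824
A = -13824 (A = -1*13824 = -13824)
1/(A + j(90)) = 1/(-13824 + 1/90) = 1/(-1244159/90) = -90/1244159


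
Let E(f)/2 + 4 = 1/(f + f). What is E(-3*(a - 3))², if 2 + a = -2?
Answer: 27889/441 ≈ 63.240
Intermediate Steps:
a = -4 (a = -2 - 2 = -4)
E(f) = -8 + 1/f (E(f) = -8 + 2/(f + f) = -8 + 2/((2*f)) = -8 + 2*(1/(2*f)) = -8 + 1/f)
E(-3*(a - 3))² = (-8 + 1/(-3*(-4 - 3)))² = (-8 + 1/(-3*(-7)))² = (-8 + 1/(-1*(-21)))² = (-8 + 1/21)² = (-167/21)² = 27889/441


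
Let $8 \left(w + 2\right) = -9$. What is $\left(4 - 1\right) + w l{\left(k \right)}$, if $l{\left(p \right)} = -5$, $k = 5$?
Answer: $\frac{149}{8} \approx 18.625$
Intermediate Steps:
$w = - \frac{25}{8}$ ($w = -2 + \frac{1}{8} \left(-9\right) = -2 - \frac{9}{8} = - \frac{25}{8} \approx -3.125$)
$\left(4 - 1\right) + w l{\left(k \right)} = \left(4 - 1\right) - - \frac{125}{8} = \left(4 - 1\right) + \frac{125}{8} = 3 + \frac{125}{8} = \frac{149}{8}$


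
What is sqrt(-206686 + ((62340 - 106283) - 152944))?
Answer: I*sqrt(403573) ≈ 635.27*I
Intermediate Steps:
sqrt(-206686 + ((62340 - 106283) - 152944)) = sqrt(-206686 + (-43943 - 152944)) = sqrt(-206686 - 196887) = sqrt(-403573) = I*sqrt(403573)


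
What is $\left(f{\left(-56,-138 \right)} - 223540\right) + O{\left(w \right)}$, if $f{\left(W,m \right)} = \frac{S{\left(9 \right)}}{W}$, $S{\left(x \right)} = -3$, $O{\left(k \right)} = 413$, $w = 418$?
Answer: $- \frac{12495109}{56} \approx -2.2313 \cdot 10^{5}$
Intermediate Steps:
$f{\left(W,m \right)} = - \frac{3}{W}$
$\left(f{\left(-56,-138 \right)} - 223540\right) + O{\left(w \right)} = \left(- \frac{3}{-56} - 223540\right) + 413 = \left(\left(-3\right) \left(- \frac{1}{56}\right) - 223540\right) + 413 = \left(\frac{3}{56} - 223540\right) + 413 = - \frac{12518237}{56} + 413 = - \frac{12495109}{56}$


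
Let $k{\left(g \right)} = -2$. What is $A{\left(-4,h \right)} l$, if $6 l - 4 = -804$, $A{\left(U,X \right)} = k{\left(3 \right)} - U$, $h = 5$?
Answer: $- \frac{800}{3} \approx -266.67$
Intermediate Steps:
$A{\left(U,X \right)} = -2 - U$
$l = - \frac{400}{3}$ ($l = \frac{2}{3} + \frac{1}{6} \left(-804\right) = \frac{2}{3} - 134 = - \frac{400}{3} \approx -133.33$)
$A{\left(-4,h \right)} l = \left(-2 - -4\right) \left(- \frac{400}{3}\right) = \left(-2 + 4\right) \left(- \frac{400}{3}\right) = 2 \left(- \frac{400}{3}\right) = - \frac{800}{3}$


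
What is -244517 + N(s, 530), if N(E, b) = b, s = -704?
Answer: -243987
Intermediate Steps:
-244517 + N(s, 530) = -244517 + 530 = -243987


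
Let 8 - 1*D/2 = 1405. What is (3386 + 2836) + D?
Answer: 3428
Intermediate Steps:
D = -2794 (D = 16 - 2*1405 = 16 - 2810 = -2794)
(3386 + 2836) + D = (3386 + 2836) - 2794 = 6222 - 2794 = 3428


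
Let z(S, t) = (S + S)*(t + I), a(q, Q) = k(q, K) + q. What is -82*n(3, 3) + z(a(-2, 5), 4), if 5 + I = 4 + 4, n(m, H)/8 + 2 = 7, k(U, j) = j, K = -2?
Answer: -3336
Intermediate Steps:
n(m, H) = 40 (n(m, H) = -16 + 8*7 = -16 + 56 = 40)
I = 3 (I = -5 + (4 + 4) = -5 + 8 = 3)
a(q, Q) = -2 + q
z(S, t) = 2*S*(3 + t) (z(S, t) = (S + S)*(t + 3) = (2*S)*(3 + t) = 2*S*(3 + t))
-82*n(3, 3) + z(a(-2, 5), 4) = -82*40 + 2*(-2 - 2)*(3 + 4) = -3280 + 2*(-4)*7 = -3280 - 56 = -3336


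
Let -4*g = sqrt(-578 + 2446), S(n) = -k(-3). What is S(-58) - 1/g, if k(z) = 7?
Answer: -7 + 2*sqrt(467)/467 ≈ -6.9074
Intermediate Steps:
S(n) = -7 (S(n) = -1*7 = -7)
g = -sqrt(467)/2 (g = -sqrt(-578 + 2446)/4 = -sqrt(467)/2 ≈ -10.805)
S(-58) - 1/g = -7 - 1/((-sqrt(467)/2)) = -7 - (-2)*sqrt(467)/467 = -7 + 2*sqrt(467)/467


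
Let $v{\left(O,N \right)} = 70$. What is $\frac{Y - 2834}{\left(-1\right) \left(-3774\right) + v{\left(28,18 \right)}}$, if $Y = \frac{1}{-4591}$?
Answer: $- \frac{13010895}{17647804} \approx -0.73725$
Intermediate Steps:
$Y = - \frac{1}{4591} \approx -0.00021782$
$\frac{Y - 2834}{\left(-1\right) \left(-3774\right) + v{\left(28,18 \right)}} = \frac{- \frac{1}{4591} - 2834}{\left(-1\right) \left(-3774\right) + 70} = - \frac{13010895}{4591 \left(3774 + 70\right)} = - \frac{13010895}{4591 \cdot 3844} = \left(- \frac{13010895}{4591}\right) \frac{1}{3844} = - \frac{13010895}{17647804}$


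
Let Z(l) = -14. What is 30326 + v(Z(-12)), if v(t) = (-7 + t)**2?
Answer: 30767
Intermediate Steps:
30326 + v(Z(-12)) = 30326 + (-7 - 14)**2 = 30326 + (-21)**2 = 30326 + 441 = 30767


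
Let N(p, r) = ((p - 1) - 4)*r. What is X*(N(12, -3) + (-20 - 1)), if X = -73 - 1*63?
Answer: 5712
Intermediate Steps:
N(p, r) = r*(-5 + p) (N(p, r) = ((-1 + p) - 4)*r = (-5 + p)*r = r*(-5 + p))
X = -136 (X = -73 - 63 = -136)
X*(N(12, -3) + (-20 - 1)) = -136*(-3*(-5 + 12) + (-20 - 1)) = -136*(-3*7 - 21) = -136*(-21 - 21) = -136*(-42) = 5712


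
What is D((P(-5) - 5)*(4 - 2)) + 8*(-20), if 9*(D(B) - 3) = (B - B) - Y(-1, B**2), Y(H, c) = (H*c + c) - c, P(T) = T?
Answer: -1013/9 ≈ -112.56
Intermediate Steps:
Y(H, c) = H*c (Y(H, c) = (c + H*c) - c = H*c)
D(B) = 3 + B**2/9 (D(B) = 3 + ((B - B) - (-1)*B**2)/9 = 3 + (0 + B**2)/9 = 3 + B**2/9)
D((P(-5) - 5)*(4 - 2)) + 8*(-20) = (3 + ((-5 - 5)*(4 - 2))**2/9) + 8*(-20) = (3 + (-10*2)**2/9) - 160 = (3 + (1/9)*(-20)**2) - 160 = (3 + (1/9)*400) - 160 = (3 + 400/9) - 160 = 427/9 - 160 = -1013/9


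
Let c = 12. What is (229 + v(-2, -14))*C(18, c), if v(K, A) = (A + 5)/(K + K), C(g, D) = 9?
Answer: 8325/4 ≈ 2081.3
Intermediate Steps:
v(K, A) = (5 + A)/(2*K) (v(K, A) = (5 + A)/((2*K)) = (5 + A)*(1/(2*K)) = (5 + A)/(2*K))
(229 + v(-2, -14))*C(18, c) = (229 + (1/2)*(5 - 14)/(-2))*9 = (229 + (1/2)*(-1/2)*(-9))*9 = (229 + 9/4)*9 = (925/4)*9 = 8325/4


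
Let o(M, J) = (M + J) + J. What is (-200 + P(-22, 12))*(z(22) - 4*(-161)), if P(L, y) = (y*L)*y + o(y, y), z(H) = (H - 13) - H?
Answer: -2102492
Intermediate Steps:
o(M, J) = M + 2*J (o(M, J) = (J + M) + J = M + 2*J)
z(H) = -13 (z(H) = (-13 + H) - H = -13)
P(L, y) = 3*y + L*y**2 (P(L, y) = (y*L)*y + (y + 2*y) = (L*y)*y + 3*y = L*y**2 + 3*y = 3*y + L*y**2)
(-200 + P(-22, 12))*(z(22) - 4*(-161)) = (-200 + 12*(3 - 22*12))*(-13 - 4*(-161)) = (-200 + 12*(3 - 264))*(-13 + 644) = (-200 + 12*(-261))*631 = (-200 - 3132)*631 = -3332*631 = -2102492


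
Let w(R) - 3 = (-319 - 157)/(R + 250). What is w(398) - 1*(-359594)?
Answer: 58254595/162 ≈ 3.5960e+5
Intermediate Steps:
w(R) = 3 - 476/(250 + R) (w(R) = 3 + (-319 - 157)/(R + 250) = 3 - 476/(250 + R))
w(398) - 1*(-359594) = (274 + 3*398)/(250 + 398) - 1*(-359594) = (274 + 1194)/648 + 359594 = (1/648)*1468 + 359594 = 367/162 + 359594 = 58254595/162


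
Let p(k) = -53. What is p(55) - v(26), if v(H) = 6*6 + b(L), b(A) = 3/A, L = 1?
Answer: -92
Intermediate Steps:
v(H) = 39 (v(H) = 6*6 + 3/1 = 36 + 3*1 = 36 + 3 = 39)
p(55) - v(26) = -53 - 1*39 = -53 - 39 = -92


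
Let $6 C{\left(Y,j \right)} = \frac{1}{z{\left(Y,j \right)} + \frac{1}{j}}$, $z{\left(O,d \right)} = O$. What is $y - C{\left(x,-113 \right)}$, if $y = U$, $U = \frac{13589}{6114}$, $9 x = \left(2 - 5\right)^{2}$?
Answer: $\frac{1406821}{684768} \approx 2.0545$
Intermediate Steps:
$x = 1$ ($x = \frac{\left(2 - 5\right)^{2}}{9} = \frac{\left(-3\right)^{2}}{9} = \frac{1}{9} \cdot 9 = 1$)
$C{\left(Y,j \right)} = \frac{1}{6 \left(Y + \frac{1}{j}\right)}$
$U = \frac{13589}{6114}$ ($U = 13589 \cdot \frac{1}{6114} = \frac{13589}{6114} \approx 2.2226$)
$y = \frac{13589}{6114} \approx 2.2226$
$y - C{\left(x,-113 \right)} = \frac{13589}{6114} - \frac{1}{6} \left(-113\right) \frac{1}{1 + 1 \left(-113\right)} = \frac{13589}{6114} - \frac{1}{6} \left(-113\right) \frac{1}{1 - 113} = \frac{13589}{6114} - \frac{1}{6} \left(-113\right) \frac{1}{-112} = \frac{13589}{6114} - \frac{1}{6} \left(-113\right) \left(- \frac{1}{112}\right) = \frac{13589}{6114} - \frac{113}{672} = \frac{1406821}{684768}$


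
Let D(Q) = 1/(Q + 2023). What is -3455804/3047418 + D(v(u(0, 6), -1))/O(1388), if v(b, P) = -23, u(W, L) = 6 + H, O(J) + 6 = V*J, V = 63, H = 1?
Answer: -9156623897827/8074549548000 ≈ -1.1340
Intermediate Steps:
O(J) = -6 + 63*J
u(W, L) = 7 (u(W, L) = 6 + 1 = 7)
D(Q) = 1/(2023 + Q)
-3455804/3047418 + D(v(u(0, 6), -1))/O(1388) = -3455804/3047418 + 1/((2023 - 23)*(-6 + 63*1388)) = -3455804*1/3047418 + 1/(2000*(-6 + 87444)) = -157082/138519 + (1/2000)/87438 = -157082/138519 + (1/2000)*(1/87438) = -157082/138519 + 1/174876000 = -9156623897827/8074549548000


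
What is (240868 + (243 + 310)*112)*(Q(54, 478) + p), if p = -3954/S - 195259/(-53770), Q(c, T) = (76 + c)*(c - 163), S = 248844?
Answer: -2391534233307954064/557514245 ≈ -4.2896e+9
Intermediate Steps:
Q(c, T) = (-163 + c)*(76 + c) (Q(c, T) = (76 + c)*(-163 + c) = (-163 + c)*(76 + c))
p = 2015684334/557514245 (p = -3954/248844 - 195259/(-53770) = -3954*1/248844 - 195259*(-1/53770) = -659/41474 + 195259/53770 = 2015684334/557514245 ≈ 3.6155)
(240868 + (243 + 310)*112)*(Q(54, 478) + p) = (240868 + (243 + 310)*112)*((-12388 + 54² - 87*54) + 2015684334/557514245) = (240868 + 553*112)*((-12388 + 2916 - 4698) + 2015684334/557514245) = (240868 + 61936)*(-14170 + 2015684334/557514245) = 302804*(-7897961167316/557514245) = -2391534233307954064/557514245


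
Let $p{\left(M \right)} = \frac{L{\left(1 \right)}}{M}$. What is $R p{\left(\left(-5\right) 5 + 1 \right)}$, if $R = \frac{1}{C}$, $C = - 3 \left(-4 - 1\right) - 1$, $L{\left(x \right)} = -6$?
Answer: $\frac{1}{56} \approx 0.017857$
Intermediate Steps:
$C = 14$ ($C = \left(-3\right) \left(-5\right) - 1 = 15 - 1 = 14$)
$R = \frac{1}{14} \approx 0.071429$
$p{\left(M \right)} = - \frac{6}{M}$
$R p{\left(\left(-5\right) 5 + 1 \right)} = \frac{\left(-6\right) \frac{1}{\left(-5\right) 5 + 1}}{14} = \frac{\left(-6\right) \frac{1}{-25 + 1}}{14} = \frac{\left(-6\right) \frac{1}{-24}}{14} = \frac{\left(-6\right) \left(- \frac{1}{24}\right)}{14} = \frac{1}{14} \cdot \frac{1}{4} = \frac{1}{56}$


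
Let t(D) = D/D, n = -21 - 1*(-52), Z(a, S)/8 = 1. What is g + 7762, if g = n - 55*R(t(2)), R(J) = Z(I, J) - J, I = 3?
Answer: 7408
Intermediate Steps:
Z(a, S) = 8 (Z(a, S) = 8*1 = 8)
n = 31 (n = -21 + 52 = 31)
t(D) = 1
R(J) = 8 - J
g = -354 (g = 31 - 55*(8 - 1*1) = 31 - 55*(8 - 1) = 31 - 55*7 = 31 - 385 = -354)
g + 7762 = -354 + 7762 = 7408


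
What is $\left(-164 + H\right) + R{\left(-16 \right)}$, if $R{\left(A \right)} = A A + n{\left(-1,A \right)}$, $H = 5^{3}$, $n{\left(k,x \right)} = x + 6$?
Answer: $207$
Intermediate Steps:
$n{\left(k,x \right)} = 6 + x$
$H = 125$
$R{\left(A \right)} = 6 + A + A^{2}$ ($R{\left(A \right)} = A A + \left(6 + A\right) = A^{2} + \left(6 + A\right) = 6 + A + A^{2}$)
$\left(-164 + H\right) + R{\left(-16 \right)} = \left(-164 + 125\right) + \left(6 - 16 + \left(-16\right)^{2}\right) = -39 + \left(6 - 16 + 256\right) = -39 + 246 = 207$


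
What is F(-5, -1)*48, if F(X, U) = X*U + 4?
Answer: 432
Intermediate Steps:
F(X, U) = 4 + U*X (F(X, U) = U*X + 4 = 4 + U*X)
F(-5, -1)*48 = (4 - 1*(-5))*48 = (4 + 5)*48 = 9*48 = 432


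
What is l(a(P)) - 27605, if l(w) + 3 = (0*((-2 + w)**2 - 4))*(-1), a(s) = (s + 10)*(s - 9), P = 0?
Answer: -27608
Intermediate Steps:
a(s) = (-9 + s)*(10 + s) (a(s) = (10 + s)*(-9 + s) = (-9 + s)*(10 + s))
l(w) = -3 (l(w) = -3 + (0*((-2 + w)**2 - 4))*(-1) = -3 + (0*(-4 + (-2 + w)**2))*(-1) = -3 + 0*(-1) = -3 + 0 = -3)
l(a(P)) - 27605 = -3 - 27605 = -27608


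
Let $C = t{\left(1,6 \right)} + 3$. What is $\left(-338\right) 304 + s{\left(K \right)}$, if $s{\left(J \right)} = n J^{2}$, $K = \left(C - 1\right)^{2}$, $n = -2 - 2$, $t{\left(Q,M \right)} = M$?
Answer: $-119136$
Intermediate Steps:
$n = -4$
$C = 9$ ($C = 6 + 3 = 9$)
$K = 64$ ($K = \left(9 - 1\right)^{2} = 8^{2} = 64$)
$s{\left(J \right)} = - 4 J^{2}$
$\left(-338\right) 304 + s{\left(K \right)} = \left(-338\right) 304 - 4 \cdot 64^{2} = -102752 - 16384 = -119136$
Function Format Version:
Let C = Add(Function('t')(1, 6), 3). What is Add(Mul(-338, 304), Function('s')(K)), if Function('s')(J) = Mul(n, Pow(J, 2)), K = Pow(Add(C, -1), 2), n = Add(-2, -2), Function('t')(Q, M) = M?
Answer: -119136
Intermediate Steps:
n = -4
C = 9 (C = Add(6, 3) = 9)
K = 64 (K = Pow(Add(9, -1), 2) = Pow(8, 2) = 64)
Function('s')(J) = Mul(-4, Pow(J, 2))
Add(Mul(-338, 304), Function('s')(K)) = Add(Mul(-338, 304), Mul(-4, Pow(64, 2))) = Add(-102752, Mul(-4, 4096)) = Add(-102752, -16384) = -119136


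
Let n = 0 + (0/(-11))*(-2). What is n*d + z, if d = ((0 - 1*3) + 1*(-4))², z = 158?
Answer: 158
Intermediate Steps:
n = 0 (n = 0 + (0*(-1/11))*(-2) = 0 + 0*(-2) = 0 + 0 = 0)
d = 49 (d = ((0 - 3) - 4)² = (-3 - 4)² = (-7)² = 49)
n*d + z = 0*49 + 158 = 0 + 158 = 158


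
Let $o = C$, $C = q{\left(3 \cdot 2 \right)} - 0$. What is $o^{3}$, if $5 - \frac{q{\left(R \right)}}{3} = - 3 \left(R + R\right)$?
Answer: $1860867$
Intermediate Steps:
$q{\left(R \right)} = 15 + 18 R$ ($q{\left(R \right)} = 15 - 3 \left(- 3 \left(R + R\right)\right) = 15 - 3 \left(- 3 \cdot 2 R\right) = 15 - 3 \left(- 6 R\right) = 15 + 18 R$)
$C = 123$ ($C = \left(15 + 18 \cdot 3 \cdot 2\right) - 0 = \left(15 + 18 \cdot 6\right) + 0 = \left(15 + 108\right) + 0 = 123 + 0 = 123$)
$o = 123$
$o^{3} = 123^{3} = 1860867$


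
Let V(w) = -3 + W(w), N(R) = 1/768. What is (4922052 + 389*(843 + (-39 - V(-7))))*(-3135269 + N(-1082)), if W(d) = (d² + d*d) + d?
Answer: -195662456498069/12 ≈ -1.6305e+13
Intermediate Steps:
W(d) = d + 2*d² (W(d) = (d² + d²) + d = 2*d² + d = d + 2*d²)
N(R) = 1/768
V(w) = -3 + w*(1 + 2*w)
(4922052 + 389*(843 + (-39 - V(-7))))*(-3135269 + N(-1082)) = (4922052 + 389*(843 + (-39 - (-3 - 7*(1 + 2*(-7))))))*(-3135269 + 1/768) = (4922052 + 389*(843 + (-39 - (-3 - 7*(1 - 14)))))*(-2407886591/768) = (4922052 + 389*(843 + (-39 - (-3 - 7*(-13)))))*(-2407886591/768) = (4922052 + 389*(843 + (-39 - (-3 + 91))))*(-2407886591/768) = (4922052 + 389*(843 + (-39 - 1*88)))*(-2407886591/768) = (4922052 + 389*(843 + (-39 - 88)))*(-2407886591/768) = (4922052 + 389*(843 - 127))*(-2407886591/768) = (4922052 + 389*716)*(-2407886591/768) = (4922052 + 278524)*(-2407886591/768) = 5200576*(-2407886591/768) = -195662456498069/12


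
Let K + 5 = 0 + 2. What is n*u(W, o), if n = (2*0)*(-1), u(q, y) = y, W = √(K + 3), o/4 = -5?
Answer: 0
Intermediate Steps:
o = -20 (o = 4*(-5) = -20)
K = -3 (K = -5 + (0 + 2) = -5 + 2 = -3)
W = 0 (W = √(-3 + 3) = √0 = 0)
n = 0 (n = 0*(-1) = 0)
n*u(W, o) = 0*(-20) = 0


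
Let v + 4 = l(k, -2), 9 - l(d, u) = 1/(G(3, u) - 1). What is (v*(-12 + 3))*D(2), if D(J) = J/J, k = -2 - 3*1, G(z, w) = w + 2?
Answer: -54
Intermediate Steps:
G(z, w) = 2 + w
k = -5 (k = -2 - 3 = -5)
l(d, u) = 9 - 1/(1 + u) (l(d, u) = 9 - 1/((2 + u) - 1) = 9 - 1/(1 + u))
v = 6 (v = -4 + (8 + 9*(-2))/(1 - 2) = -4 + (8 - 18)/(-1) = -4 - 1*(-10) = -4 + 10 = 6)
D(J) = 1
(v*(-12 + 3))*D(2) = (6*(-12 + 3))*1 = (6*(-9))*1 = -54*1 = -54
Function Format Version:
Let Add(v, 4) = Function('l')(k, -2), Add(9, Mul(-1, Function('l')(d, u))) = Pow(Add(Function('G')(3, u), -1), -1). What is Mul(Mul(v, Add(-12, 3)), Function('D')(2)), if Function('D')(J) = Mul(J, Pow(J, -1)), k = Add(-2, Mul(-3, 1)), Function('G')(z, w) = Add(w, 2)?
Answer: -54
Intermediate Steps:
Function('G')(z, w) = Add(2, w)
k = -5 (k = Add(-2, -3) = -5)
Function('l')(d, u) = Add(9, Mul(-1, Pow(Add(1, u), -1))) (Function('l')(d, u) = Add(9, Mul(-1, Pow(Add(Add(2, u), -1), -1))) = Add(9, Mul(-1, Pow(Add(1, u), -1))))
v = 6 (v = Add(-4, Mul(Pow(Add(1, -2), -1), Add(8, Mul(9, -2)))) = Add(-4, Mul(Pow(-1, -1), Add(8, -18))) = Add(-4, Mul(-1, -10)) = Add(-4, 10) = 6)
Function('D')(J) = 1
Mul(Mul(v, Add(-12, 3)), Function('D')(2)) = Mul(Mul(6, Add(-12, 3)), 1) = Mul(Mul(6, -9), 1) = Mul(-54, 1) = -54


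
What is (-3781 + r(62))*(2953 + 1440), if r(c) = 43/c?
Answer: -1029626947/62 ≈ -1.6607e+7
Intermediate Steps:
(-3781 + r(62))*(2953 + 1440) = (-3781 + 43/62)*(2953 + 1440) = (-3781 + 43*(1/62))*4393 = (-3781 + 43/62)*4393 = -234379/62*4393 = -1029626947/62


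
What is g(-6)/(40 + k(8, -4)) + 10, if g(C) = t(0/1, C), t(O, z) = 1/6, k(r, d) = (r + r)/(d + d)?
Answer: 2281/228 ≈ 10.004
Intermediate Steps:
k(r, d) = r/d (k(r, d) = (2*r)/((2*d)) = (2*r)*(1/(2*d)) = r/d)
t(O, z) = ⅙
g(C) = ⅙
g(-6)/(40 + k(8, -4)) + 10 = (⅙)/(40 + 8/(-4)) + 10 = (⅙)/(40 + 8*(-¼)) + 10 = (⅙)/(40 - 2) + 10 = (⅙)/38 + 10 = (1/38)*(⅙) + 10 = 1/228 + 10 = 2281/228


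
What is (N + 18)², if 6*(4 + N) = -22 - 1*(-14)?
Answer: 1444/9 ≈ 160.44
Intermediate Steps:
N = -16/3 (N = -4 + (-22 - 1*(-14))/6 = -4 + (-22 + 14)/6 = -4 + (⅙)*(-8) = -4 - 4/3 = -16/3 ≈ -5.3333)
(N + 18)² = (-16/3 + 18)² = (38/3)² = 1444/9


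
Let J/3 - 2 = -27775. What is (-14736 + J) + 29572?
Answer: -68483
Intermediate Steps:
J = -83319 (J = 6 + 3*(-27775) = 6 - 83325 = -83319)
(-14736 + J) + 29572 = (-14736 - 83319) + 29572 = -98055 + 29572 = -68483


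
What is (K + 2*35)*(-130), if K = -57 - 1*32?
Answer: 2470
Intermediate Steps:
K = -89 (K = -57 - 32 = -89)
(K + 2*35)*(-130) = (-89 + 2*35)*(-130) = (-89 + 70)*(-130) = -19*(-130) = 2470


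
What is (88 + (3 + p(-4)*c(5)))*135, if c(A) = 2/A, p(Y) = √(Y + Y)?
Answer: 12285 + 108*I*√2 ≈ 12285.0 + 152.74*I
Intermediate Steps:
p(Y) = √2*√Y (p(Y) = √(2*Y) = √2*√Y)
(88 + (3 + p(-4)*c(5)))*135 = (88 + (3 + (√2*√(-4))*(2/5)))*135 = (88 + (3 + (√2*(2*I))*(2*(⅕))))*135 = (88 + (3 + (2*I*√2)*(⅖)))*135 = (88 + (3 + 4*I*√2/5))*135 = (91 + 4*I*√2/5)*135 = 12285 + 108*I*√2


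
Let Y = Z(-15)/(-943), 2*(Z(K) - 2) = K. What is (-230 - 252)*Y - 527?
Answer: -499612/943 ≈ -529.81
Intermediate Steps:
Z(K) = 2 + K/2
Y = 11/1886 (Y = (2 + (1/2)*(-15))/(-943) = (2 - 15/2)*(-1/943) = -11/2*(-1/943) = 11/1886 ≈ 0.0058324)
(-230 - 252)*Y - 527 = (-230 - 252)*(11/1886) - 527 = -482*11/1886 - 527 = -2651/943 - 527 = -499612/943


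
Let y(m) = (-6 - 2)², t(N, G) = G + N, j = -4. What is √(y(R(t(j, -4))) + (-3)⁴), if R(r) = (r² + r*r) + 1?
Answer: √145 ≈ 12.042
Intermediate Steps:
R(r) = 1 + 2*r² (R(r) = (r² + r²) + 1 = 2*r² + 1 = 1 + 2*r²)
y(m) = 64 (y(m) = (-8)² = 64)
√(y(R(t(j, -4))) + (-3)⁴) = √(64 + (-3)⁴) = √(64 + 81) = √145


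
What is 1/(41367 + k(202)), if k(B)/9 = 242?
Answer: 1/43545 ≈ 2.2965e-5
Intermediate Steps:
k(B) = 2178 (k(B) = 9*242 = 2178)
1/(41367 + k(202)) = 1/(41367 + 2178) = 1/43545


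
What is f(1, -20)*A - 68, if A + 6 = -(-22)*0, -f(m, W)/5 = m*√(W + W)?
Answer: -68 + 60*I*√10 ≈ -68.0 + 189.74*I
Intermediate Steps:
f(m, W) = -5*m*√2*√W (f(m, W) = -5*m*√(W + W) = -5*m*√(2*W) = -5*m*√2*√W)
A = -6 (A = -6 - (-22)*0 = -6 - 11*0 = -6 + 0 = -6)
f(1, -20)*A - 68 = -5*1*√2*√(-20)*(-6) - 68 = -5*1*√2*2*I*√5*(-6) - 68 = -10*I*√10*(-6) - 68 = 60*I*√10 - 68 = -68 + 60*I*√10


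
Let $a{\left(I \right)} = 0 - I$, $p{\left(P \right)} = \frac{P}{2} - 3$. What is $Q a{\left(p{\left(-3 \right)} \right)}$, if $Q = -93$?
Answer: $- \frac{837}{2} \approx -418.5$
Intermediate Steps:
$p{\left(P \right)} = -3 + \frac{P}{2}$ ($p{\left(P \right)} = P \frac{1}{2} - 3 = \frac{P}{2} - 3 = -3 + \frac{P}{2}$)
$a{\left(I \right)} = - I$
$Q a{\left(p{\left(-3 \right)} \right)} = - 93 \left(- (-3 + \frac{1}{2} \left(-3\right))\right) = - 93 \left(- (-3 - \frac{3}{2})\right) = - 93 \left(\left(-1\right) \left(- \frac{9}{2}\right)\right) = \left(-93\right) \frac{9}{2} = - \frac{837}{2}$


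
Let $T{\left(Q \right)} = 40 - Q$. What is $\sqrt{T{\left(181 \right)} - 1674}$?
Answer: $11 i \sqrt{15} \approx 42.603 i$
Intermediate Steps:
$\sqrt{T{\left(181 \right)} - 1674} = \sqrt{\left(40 - 181\right) - 1674} = \sqrt{-141 - 1674} = \sqrt{-1815} = 11 i \sqrt{15}$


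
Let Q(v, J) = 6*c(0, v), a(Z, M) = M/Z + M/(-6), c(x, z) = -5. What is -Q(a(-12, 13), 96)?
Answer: 30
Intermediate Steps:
a(Z, M) = -M/6 + M/Z (a(Z, M) = M/Z + M*(-⅙) = M/Z - M/6 = -M/6 + M/Z)
Q(v, J) = -30 (Q(v, J) = 6*(-5) = -30)
-Q(a(-12, 13), 96) = -1*(-30) = 30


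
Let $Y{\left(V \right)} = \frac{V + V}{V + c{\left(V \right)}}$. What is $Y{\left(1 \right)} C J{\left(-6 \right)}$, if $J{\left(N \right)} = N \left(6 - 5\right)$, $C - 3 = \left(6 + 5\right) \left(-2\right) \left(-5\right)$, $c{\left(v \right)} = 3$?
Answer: $-339$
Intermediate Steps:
$Y{\left(V \right)} = \frac{2 V}{3 + V}$ ($Y{\left(V \right)} = \frac{V + V}{V + 3} = \frac{2 V}{3 + V}$)
$C = 113$ ($C = 3 + \left(6 + 5\right) \left(-2\right) \left(-5\right) = 3 + 11 \left(-2\right) \left(-5\right) = 3 - -110 = 3 + 110 = 113$)
$J{\left(N \right)} = N$ ($J{\left(N \right)} = N 1 = N$)
$Y{\left(1 \right)} C J{\left(-6 \right)} = 2 \cdot 1 \frac{1}{3 + 1} \cdot 113 \left(-6\right) = 2 \cdot 1 \cdot \frac{1}{4} \cdot 113 \left(-6\right) = \frac{1}{2} \cdot 113 \left(-6\right) = \frac{113}{2} \left(-6\right) = -339$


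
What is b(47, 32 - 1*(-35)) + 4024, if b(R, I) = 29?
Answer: 4053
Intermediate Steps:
b(47, 32 - 1*(-35)) + 4024 = 29 + 4024 = 4053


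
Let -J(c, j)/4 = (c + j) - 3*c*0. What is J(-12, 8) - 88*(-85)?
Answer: 7496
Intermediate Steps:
J(c, j) = -4*c - 4*j (J(c, j) = -4*((c + j) - 3*c*0) = -4*((c + j) + 0) = -4*(c + j) = -4*c - 4*j)
J(-12, 8) - 88*(-85) = (-4*(-12) - 4*8) - 88*(-85) = (48 - 32) + 7480 = 16 + 7480 = 7496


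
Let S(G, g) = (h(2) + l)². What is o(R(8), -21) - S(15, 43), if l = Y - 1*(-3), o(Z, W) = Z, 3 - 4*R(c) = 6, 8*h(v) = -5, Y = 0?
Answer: -409/64 ≈ -6.3906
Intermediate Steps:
h(v) = -5/8 (h(v) = (⅛)*(-5) = -5/8)
R(c) = -¾ (R(c) = ¾ - ¼*6 = ¾ - 3/2 = -¾)
l = 3 (l = 0 - 1*(-3) = 0 + 3 = 3)
S(G, g) = 361/64 (S(G, g) = (-5/8 + 3)² = (19/8)² = 361/64)
o(R(8), -21) - S(15, 43) = -¾ - 1*361/64 = -¾ - 361/64 = -409/64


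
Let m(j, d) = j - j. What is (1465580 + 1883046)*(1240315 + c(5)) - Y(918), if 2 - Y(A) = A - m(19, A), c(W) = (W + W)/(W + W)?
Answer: 4153354406732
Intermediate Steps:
m(j, d) = 0
c(W) = 1 (c(W) = (2*W)/((2*W)) = (2*W)*(1/(2*W)) = 1)
Y(A) = 2 - A (Y(A) = 2 - (A - 1*0) = 2 - (A + 0) = 2 - A)
(1465580 + 1883046)*(1240315 + c(5)) - Y(918) = (1465580 + 1883046)*(1240315 + 1) - (2 - 1*918) = 3348626*1240316 - (2 - 918) = 4153354405816 - 1*(-916) = 4153354405816 + 916 = 4153354406732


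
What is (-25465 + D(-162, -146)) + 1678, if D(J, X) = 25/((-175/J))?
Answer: -166347/7 ≈ -23764.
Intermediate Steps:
D(J, X) = -J/7 (D(J, X) = 25*(-J/175) = -J/7)
(-25465 + D(-162, -146)) + 1678 = (-25465 - ⅐*(-162)) + 1678 = (-25465 + 162/7) + 1678 = -178093/7 + 1678 = -166347/7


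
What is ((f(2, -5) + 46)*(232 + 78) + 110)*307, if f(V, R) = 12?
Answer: 5553630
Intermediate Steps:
((f(2, -5) + 46)*(232 + 78) + 110)*307 = ((12 + 46)*(232 + 78) + 110)*307 = (58*310 + 110)*307 = (17980 + 110)*307 = 18090*307 = 5553630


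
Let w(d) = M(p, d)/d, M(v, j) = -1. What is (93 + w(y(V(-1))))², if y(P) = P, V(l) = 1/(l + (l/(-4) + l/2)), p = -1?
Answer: 142129/16 ≈ 8883.1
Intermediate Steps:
V(l) = 4/(5*l) (V(l) = 1/(l + (l*(-¼) + l*(½))) = 1/(l + (-l/4 + l/2)) = 1/(l + l/4) = 1/(5*l/4) = 4/(5*l))
w(d) = -1/d
(93 + w(y(V(-1))))² = (93 - 1/((⅘)/(-1)))² = (93 - 1/((⅘)*(-1)))² = (93 - 1/(-⅘))² = (93 - 1*(-5/4))² = (93 + 5/4)² = (377/4)² = 142129/16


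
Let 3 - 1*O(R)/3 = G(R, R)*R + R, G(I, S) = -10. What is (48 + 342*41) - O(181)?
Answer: 9174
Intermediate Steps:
O(R) = 9 + 27*R (O(R) = 9 - 3*(-10*R + R) = 9 - (-27)*R = 9 + 27*R)
(48 + 342*41) - O(181) = (48 + 342*41) - (9 + 27*181) = (48 + 14022) - (9 + 4887) = 14070 - 1*4896 = 14070 - 4896 = 9174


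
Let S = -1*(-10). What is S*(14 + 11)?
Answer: 250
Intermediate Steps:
S = 10
S*(14 + 11) = 10*(14 + 11) = 10*25 = 250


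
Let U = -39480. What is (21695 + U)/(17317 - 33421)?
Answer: 17785/16104 ≈ 1.1044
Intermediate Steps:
(21695 + U)/(17317 - 33421) = (21695 - 39480)/(17317 - 33421) = -17785/(-16104) = -17785*(-1/16104) = 17785/16104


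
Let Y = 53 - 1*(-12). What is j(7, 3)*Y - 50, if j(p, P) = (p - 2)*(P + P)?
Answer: 1900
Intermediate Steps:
j(p, P) = 2*P*(-2 + p) (j(p, P) = (-2 + p)*(2*P) = 2*P*(-2 + p))
Y = 65 (Y = 53 + 12 = 65)
j(7, 3)*Y - 50 = (2*3*(-2 + 7))*65 - 50 = (2*3*5)*65 - 50 = 30*65 - 50 = 1950 - 50 = 1900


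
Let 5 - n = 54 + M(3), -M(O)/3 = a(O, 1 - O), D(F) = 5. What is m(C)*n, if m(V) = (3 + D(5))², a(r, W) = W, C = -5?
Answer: -3520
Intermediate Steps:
M(O) = -3 + 3*O (M(O) = -3*(1 - O) = -3 + 3*O)
m(V) = 64 (m(V) = (3 + 5)² = 8² = 64)
n = -55 (n = 5 - (54 + (-3 + 3*3)) = 5 - (54 + (-3 + 9)) = 5 - (54 + 6) = 5 - 1*60 = 5 - 60 = -55)
m(C)*n = 64*(-55) = -3520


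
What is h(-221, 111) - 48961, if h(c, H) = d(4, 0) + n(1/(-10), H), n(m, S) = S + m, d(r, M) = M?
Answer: -488501/10 ≈ -48850.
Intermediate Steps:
h(c, H) = -⅒ + H (h(c, H) = 0 + (H + 1/(-10)) = 0 + (H - ⅒) = 0 + (-⅒ + H) = -⅒ + H)
h(-221, 111) - 48961 = (-⅒ + 111) - 48961 = 1109/10 - 48961 = -488501/10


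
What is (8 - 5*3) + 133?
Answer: 126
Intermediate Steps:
(8 - 5*3) + 133 = (8 - 15) + 133 = -7 + 133 = 126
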